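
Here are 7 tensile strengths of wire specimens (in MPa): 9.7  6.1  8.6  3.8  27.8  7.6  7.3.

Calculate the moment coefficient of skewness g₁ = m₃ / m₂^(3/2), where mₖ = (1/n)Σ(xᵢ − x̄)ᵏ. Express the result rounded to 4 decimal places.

x̄ = (9.7 + 6.1 + 8.6 + 3.8 + 27.8 + 7.6 + 7.3) / 7 = 10.1286
deviations (xᵢ − x̄): -0.4286, -4.0286, -1.5286, -6.3286, 17.6714, -2.5286, -2.8286
Σ(xᵢ − x̄)² = 385.4743 ⇒ m₂ = 385.4743/7 = 55.06776
Σ(xᵢ − x̄)³ = 5157.1292 ⇒ m₃ = 5157.1292/7 = 736.73274
m₂^(3/2) = 55.06776^(1.5) = 408.64488
g₁ = m₃ / m₂^(3/2) = 736.73274 / 408.64488 ≈ 1.8029

1.8029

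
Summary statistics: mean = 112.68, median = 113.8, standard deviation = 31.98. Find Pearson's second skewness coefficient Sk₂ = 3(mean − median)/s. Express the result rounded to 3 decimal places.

-0.105

Sk₂ = 3(112.68 − 113.8) / 31.98 = 3 × -1.1200 / 31.98
    = -3.3600 / 31.98 ≈ -0.105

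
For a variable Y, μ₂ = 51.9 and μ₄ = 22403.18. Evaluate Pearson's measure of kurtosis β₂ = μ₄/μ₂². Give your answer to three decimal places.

μ₂² = 51.9² = 2693.61000
μ₄/μ₂² = 22403.18 / 2693.61000 = 8.31716
β₂ ≈ 8.317

8.317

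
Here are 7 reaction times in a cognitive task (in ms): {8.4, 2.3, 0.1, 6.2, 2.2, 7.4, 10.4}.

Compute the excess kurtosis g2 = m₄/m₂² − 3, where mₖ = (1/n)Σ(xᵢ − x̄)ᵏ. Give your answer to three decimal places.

x̄ = 5.2857
Σ(xᵢ − x̄)² = 86.4886 ⇒ m₂ = 12.35551
Σ(xᵢ − x̄)⁴ = 1692.1693 ⇒ m₄ = 241.73847
m₂² = 152.65863
g2 = m₄/m₂² − 3 = 1.58352 − 3 ≈ -1.416

-1.416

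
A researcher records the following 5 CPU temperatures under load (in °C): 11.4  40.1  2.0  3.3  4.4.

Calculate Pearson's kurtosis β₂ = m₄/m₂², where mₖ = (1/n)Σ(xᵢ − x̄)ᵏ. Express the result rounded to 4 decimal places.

2.9787

x̄ = 12.2400
Σ(xᵢ − x̄)² = 1023.1320 ⇒ m₂ = 204.62640
Σ(xᵢ − x̄)⁴ = 623616.1874 ⇒ m₄ = 124723.23749
m₂² = 41871.96358
β₂ = m₄/m₂² = 124723.23749 / 41871.96358 ≈ 2.9787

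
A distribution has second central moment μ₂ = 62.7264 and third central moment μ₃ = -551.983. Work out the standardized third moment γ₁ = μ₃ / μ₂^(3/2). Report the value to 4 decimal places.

σ = √μ₂ = √62.7264 = 7.92000
σ³ = μ₂^(3/2) = 496.79309
γ₁ = μ₃/σ³ = -551.983 / 496.79309 ≈ -1.1111

-1.1111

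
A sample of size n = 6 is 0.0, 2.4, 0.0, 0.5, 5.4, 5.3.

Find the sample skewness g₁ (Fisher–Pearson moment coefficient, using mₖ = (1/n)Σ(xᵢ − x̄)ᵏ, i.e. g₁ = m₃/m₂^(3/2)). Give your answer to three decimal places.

x̄ = (0.0 + 2.4 + 0.0 + 0.5 + 5.4 + 5.3) / 6 = 2.2667
deviations (xᵢ − x̄): -2.2667, 0.1333, -2.2667, -1.7667, 3.1333, 3.0333
Σ(xᵢ − x̄)² = 32.4333 ⇒ m₂ = 32.4333/6 = 5.40556
Σ(xᵢ − x̄)³ = 29.8696 ⇒ m₃ = 29.8696/6 = 4.97826
m₂^(3/2) = 5.40556^(1.5) = 12.56784
g₁ = m₃ / m₂^(3/2) = 4.97826 / 12.56784 ≈ 0.396

0.396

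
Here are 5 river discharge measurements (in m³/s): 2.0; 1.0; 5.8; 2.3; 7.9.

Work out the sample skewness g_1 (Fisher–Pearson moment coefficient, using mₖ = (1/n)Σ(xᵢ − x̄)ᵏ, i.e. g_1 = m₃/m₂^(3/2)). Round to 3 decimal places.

x̄ = (2.0 + 1.0 + 5.8 + 2.3 + 7.9) / 5 = 3.8000
deviations (xᵢ − x̄): -1.8000, -2.8000, 2.0000, -1.5000, 4.1000
Σ(xᵢ − x̄)² = 34.1400 ⇒ m₂ = 34.1400/5 = 6.82800
Σ(xᵢ − x̄)³ = 45.7620 ⇒ m₃ = 45.7620/5 = 9.15240
m₂^(3/2) = 6.82800^(1.5) = 17.84187
g_1 = m₃ / m₂^(3/2) = 9.15240 / 17.84187 ≈ 0.513

0.513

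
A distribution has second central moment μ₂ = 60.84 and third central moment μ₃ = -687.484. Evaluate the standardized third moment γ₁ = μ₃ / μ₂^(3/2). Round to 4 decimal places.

σ = √μ₂ = √60.84 = 7.80000
σ³ = μ₂^(3/2) = 474.55200
γ₁ = μ₃/σ³ = -687.484 / 474.55200 ≈ -1.4487

-1.4487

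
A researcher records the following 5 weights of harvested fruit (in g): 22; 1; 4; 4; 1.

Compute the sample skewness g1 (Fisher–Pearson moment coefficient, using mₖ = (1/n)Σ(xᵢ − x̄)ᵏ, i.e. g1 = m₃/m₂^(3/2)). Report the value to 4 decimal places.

1.3933

x̄ = (22 + 1 + 4 + 4 + 1) / 5 = 6.4000
deviations (xᵢ − x̄): 15.6000, -5.4000, -2.4000, -2.4000, -5.4000
Σ(xᵢ − x̄)² = 313.2000 ⇒ m₂ = 313.2000/5 = 62.64000
Σ(xᵢ − x̄)³ = 3453.8400 ⇒ m₃ = 3453.8400/5 = 690.76800
m₂^(3/2) = 62.64000^(1.5) = 495.76701
g1 = m₃ / m₂^(3/2) = 690.76800 / 495.76701 ≈ 1.3933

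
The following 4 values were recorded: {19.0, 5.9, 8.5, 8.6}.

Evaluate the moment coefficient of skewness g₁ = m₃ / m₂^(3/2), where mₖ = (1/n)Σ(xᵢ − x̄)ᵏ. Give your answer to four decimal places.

x̄ = (19.0 + 5.9 + 8.5 + 8.6) / 4 = 10.5000
deviations (xᵢ − x̄): 8.5000, -4.6000, -2.0000, -1.9000
Σ(xᵢ − x̄)² = 101.0200 ⇒ m₂ = 101.0200/4 = 25.25500
Σ(xᵢ − x̄)³ = 501.9300 ⇒ m₃ = 501.9300/4 = 125.48250
m₂^(3/2) = 25.25500^(1.5) = 126.91737
g₁ = m₃ / m₂^(3/2) = 125.48250 / 126.91737 ≈ 0.9887

0.9887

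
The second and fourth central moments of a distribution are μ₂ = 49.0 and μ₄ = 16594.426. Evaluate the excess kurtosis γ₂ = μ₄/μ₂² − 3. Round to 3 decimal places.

μ₂² = 49.0² = 2401.00000
μ₄/μ₂² = 16594.426 / 2401.00000 = 6.91146
γ₂ = 6.91146 − 3 ≈ 3.911

3.911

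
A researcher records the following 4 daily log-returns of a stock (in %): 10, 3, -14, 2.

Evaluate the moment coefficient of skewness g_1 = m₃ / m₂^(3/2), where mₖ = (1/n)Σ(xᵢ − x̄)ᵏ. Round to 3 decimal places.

x̄ = (10 + 3 - 14 + 2) / 4 = 0.2500
deviations (xᵢ − x̄): 9.7500, 2.7500, -14.2500, 1.7500
Σ(xᵢ − x̄)² = 308.7500 ⇒ m₂ = 308.7500/4 = 77.18750
Σ(xᵢ − x̄)³ = -1940.6250 ⇒ m₃ = -1940.6250/4 = -485.15625
m₂^(3/2) = 77.18750^(1.5) = 678.14172
g_1 = m₃ / m₂^(3/2) = -485.15625 / 678.14172 ≈ -0.715

-0.715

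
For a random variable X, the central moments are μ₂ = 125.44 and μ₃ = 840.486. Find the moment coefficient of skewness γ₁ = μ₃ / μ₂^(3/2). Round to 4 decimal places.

σ = √μ₂ = √125.44 = 11.20000
σ³ = μ₂^(3/2) = 1404.92800
γ₁ = μ₃/σ³ = 840.486 / 1404.92800 ≈ 0.5982

0.5982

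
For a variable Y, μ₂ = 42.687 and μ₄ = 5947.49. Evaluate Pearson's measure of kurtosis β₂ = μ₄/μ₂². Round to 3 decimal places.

μ₂² = 42.687² = 1822.17997
μ₄/μ₂² = 5947.49 / 1822.17997 = 3.26394
β₂ ≈ 3.264

3.264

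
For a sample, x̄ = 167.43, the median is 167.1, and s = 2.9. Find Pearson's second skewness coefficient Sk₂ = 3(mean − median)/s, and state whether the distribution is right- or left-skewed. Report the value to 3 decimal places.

Sk₂ = 3(167.43 − 167.1) / 2.9 = 3 × 0.3300 / 2.9
    = 0.9900 / 2.9 ≈ 0.341
Sk₂ > 0 ⇒ mean > median ⇒ right-skewed (positive skew).

0.341, right-skewed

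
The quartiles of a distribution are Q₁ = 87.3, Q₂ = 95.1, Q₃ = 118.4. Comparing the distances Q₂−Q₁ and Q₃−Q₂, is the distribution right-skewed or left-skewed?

Q₂ − Q₁ = 7.8;  Q₃ − Q₂ = 23.3
Q₃ − Q₂ > Q₂ − Q₁ ⇒ the upper half is more spread out ⇒ right-skewed.

right-skewed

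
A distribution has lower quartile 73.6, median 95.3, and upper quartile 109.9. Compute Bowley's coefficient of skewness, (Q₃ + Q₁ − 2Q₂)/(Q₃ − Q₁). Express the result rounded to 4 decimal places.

numerator: Q₃ + Q₁ − 2Q₂ = 109.9 + 73.6 − 2×95.3 = -7.1000
denominator: Q₃ − Q₁ = 109.9 − 73.6 = 36.3000
Bowley skewness = -7.1000 / 36.3000 ≈ -0.1956

-0.1956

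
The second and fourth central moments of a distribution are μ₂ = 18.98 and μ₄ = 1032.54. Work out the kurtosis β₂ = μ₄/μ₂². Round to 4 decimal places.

2.8663

μ₂² = 18.98² = 360.24040
μ₄/μ₂² = 1032.54 / 360.24040 = 2.86625
β₂ ≈ 2.8663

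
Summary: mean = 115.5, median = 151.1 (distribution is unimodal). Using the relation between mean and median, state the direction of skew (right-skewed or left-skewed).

left-skewed

mean − median = 115.5 − 151.1 = -35.6
mean < median ⇒ the longer tail is on the left ⇒ left-skewed (negatively skewed).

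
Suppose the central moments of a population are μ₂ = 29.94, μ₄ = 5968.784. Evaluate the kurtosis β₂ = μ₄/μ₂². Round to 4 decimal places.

6.6586

μ₂² = 29.94² = 896.40360
μ₄/μ₂² = 5968.784 / 896.40360 = 6.65859
β₂ ≈ 6.6586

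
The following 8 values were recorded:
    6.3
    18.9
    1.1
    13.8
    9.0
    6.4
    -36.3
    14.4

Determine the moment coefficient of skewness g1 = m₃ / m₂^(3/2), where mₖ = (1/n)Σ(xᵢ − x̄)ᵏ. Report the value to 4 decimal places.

-1.8061

x̄ = (6.3 + 18.9 + 1.1 + 13.8 + 9.0 + 6.4 - 36.3 + 14.4) / 8 = 4.2000
deviations (xᵢ − x̄): 2.1000, 14.7000, -3.1000, 9.6000, 4.8000, 2.2000, -40.5000, 10.2000
Σ(xᵢ − x̄)² = 2094.4400 ⇒ m₂ = 2094.4400/8 = 261.80500
Σ(xᵢ − x̄)³ = -61206.9480 ⇒ m₃ = -61206.9480/8 = -7650.86850
m₂^(3/2) = 261.80500^(1.5) = 4236.10684
g1 = m₃ / m₂^(3/2) = -7650.86850 / 4236.10684 ≈ -1.8061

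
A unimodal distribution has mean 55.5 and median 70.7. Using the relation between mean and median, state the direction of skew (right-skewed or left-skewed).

mean − median = 55.5 − 70.7 = -15.2
mean < median ⇒ the longer tail is on the left ⇒ left-skewed (negatively skewed).

left-skewed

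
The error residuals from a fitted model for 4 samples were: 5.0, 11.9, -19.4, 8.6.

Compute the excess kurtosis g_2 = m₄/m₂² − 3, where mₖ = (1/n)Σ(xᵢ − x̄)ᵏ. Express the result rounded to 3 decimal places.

-0.769

x̄ = 1.5250
Σ(xᵢ − x̄)² = 607.6275 ⇒ m₂ = 151.90687
Σ(xᵢ − x̄)⁴ = 205955.4388 ⇒ m₄ = 51488.85970
m₂² = 23075.69867
g_2 = m₄/m₂² − 3 = 2.23130 − 3 ≈ -0.769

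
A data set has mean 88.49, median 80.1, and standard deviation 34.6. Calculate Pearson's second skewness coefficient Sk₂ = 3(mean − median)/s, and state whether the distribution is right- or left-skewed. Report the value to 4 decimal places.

Sk₂ = 3(88.49 − 80.1) / 34.6 = 3 × 8.3900 / 34.6
    = 25.1700 / 34.6 ≈ 0.7275
Sk₂ > 0 ⇒ mean > median ⇒ right-skewed (positive skew).

0.7275, right-skewed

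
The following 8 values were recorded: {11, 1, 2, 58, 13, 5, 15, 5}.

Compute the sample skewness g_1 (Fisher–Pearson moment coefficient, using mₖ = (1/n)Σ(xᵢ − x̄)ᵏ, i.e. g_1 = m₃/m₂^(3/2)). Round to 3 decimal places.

1.937

x̄ = (11 + 1 + 2 + 58 + 13 + 5 + 15 + 5) / 8 = 13.7500
deviations (xᵢ − x̄): -2.7500, -12.7500, -11.7500, 44.2500, -0.7500, -8.7500, 1.2500, -8.7500
Σ(xᵢ − x̄)² = 2421.5000 ⇒ m₂ = 2421.5000/8 = 302.68750
Σ(xᵢ − x̄)³ = 81590.2500 ⇒ m₃ = 81590.2500/8 = 10198.78125
m₂^(3/2) = 302.68750^(1.5) = 5266.13186
g_1 = m₃ / m₂^(3/2) = 10198.78125 / 5266.13186 ≈ 1.937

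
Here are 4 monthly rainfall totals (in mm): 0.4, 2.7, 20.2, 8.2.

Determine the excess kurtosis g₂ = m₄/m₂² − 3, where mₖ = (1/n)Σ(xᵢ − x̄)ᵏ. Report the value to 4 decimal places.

-1.0450

x̄ = 7.8750
Σ(xᵢ − x̄)² = 234.6675 ⇒ m₂ = 58.66687
Σ(xᵢ − x̄)⁴ = 26914.6174 ⇒ m₄ = 6728.65435
m₂² = 3441.80222
g₂ = m₄/m₂² − 3 = 1.95498 − 3 ≈ -1.0450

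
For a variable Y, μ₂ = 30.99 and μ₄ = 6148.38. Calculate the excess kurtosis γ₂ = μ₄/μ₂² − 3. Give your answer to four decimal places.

3.4020

μ₂² = 30.99² = 960.38010
μ₄/μ₂² = 6148.38 / 960.38010 = 6.40203
γ₂ = 6.40203 − 3 ≈ 3.4020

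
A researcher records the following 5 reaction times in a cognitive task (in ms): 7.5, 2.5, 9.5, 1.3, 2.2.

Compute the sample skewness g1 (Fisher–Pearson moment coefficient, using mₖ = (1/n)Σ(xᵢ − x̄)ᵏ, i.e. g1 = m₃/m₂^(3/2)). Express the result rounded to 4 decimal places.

0.4746

x̄ = (7.5 + 2.5 + 9.5 + 1.3 + 2.2) / 5 = 4.6000
deviations (xᵢ − x̄): 2.9000, -2.1000, 4.9000, -3.3000, -2.4000
Σ(xᵢ − x̄)² = 53.4800 ⇒ m₂ = 53.4800/5 = 10.69600
Σ(xᵢ − x̄)³ = 83.0160 ⇒ m₃ = 83.0160/5 = 16.60320
m₂^(3/2) = 10.69600^(1.5) = 34.98099
g1 = m₃ / m₂^(3/2) = 16.60320 / 34.98099 ≈ 0.4746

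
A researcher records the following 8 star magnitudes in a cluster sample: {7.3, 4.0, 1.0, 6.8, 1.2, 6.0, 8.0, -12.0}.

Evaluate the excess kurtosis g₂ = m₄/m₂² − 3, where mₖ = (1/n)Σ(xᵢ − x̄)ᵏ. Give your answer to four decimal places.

x̄ = 2.7875
Σ(xᵢ − x̄)² = 299.8087 ⇒ m₂ = 37.47609
Σ(xᵢ − x̄)⁴ = 49353.9346 ⇒ m₄ = 6169.24183
m₂² = 1404.45760
g₂ = m₄/m₂² − 3 = 4.39262 − 3 ≈ 1.3926

1.3926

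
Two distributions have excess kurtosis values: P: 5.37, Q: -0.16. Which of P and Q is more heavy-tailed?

Higher excess kurtosis ⇒ heavier tails relative to the normal distribution.
5.37 vs -0.16: the larger is 5.37, so P has heavier tails. (P is leptokurtic — heavier-than-normal tails; the other is platykurtic.)

P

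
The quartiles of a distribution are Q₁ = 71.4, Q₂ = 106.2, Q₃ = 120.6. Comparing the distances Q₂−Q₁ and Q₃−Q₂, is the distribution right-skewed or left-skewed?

Q₂ − Q₁ = 34.8;  Q₃ − Q₂ = 14.4
Q₂ − Q₁ > Q₃ − Q₂ ⇒ the lower half is more spread out ⇒ left-skewed.

left-skewed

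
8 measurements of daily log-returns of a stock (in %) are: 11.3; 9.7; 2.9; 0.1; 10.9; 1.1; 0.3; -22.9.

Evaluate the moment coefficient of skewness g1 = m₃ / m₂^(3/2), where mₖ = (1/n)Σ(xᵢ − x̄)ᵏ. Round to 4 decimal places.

x̄ = (11.3 + 9.7 + 2.9 + 0.1 + 10.9 + 1.1 + 0.3 - 22.9) / 8 = 1.6750
deviations (xᵢ − x̄): 9.6250, 8.0250, 1.2250, -1.5750, 9.2250, -0.5750, -1.3750, -24.5750
Σ(xᵢ − x̄)² = 852.2750 ⇒ m₂ = 852.2750/8 = 106.53438
Σ(xᵢ − x̄)³ = -12652.9192 ⇒ m₃ = -12652.9192/8 = -1581.61491
m₂^(3/2) = 106.53438^(1.5) = 1099.59978
g1 = m₃ / m₂^(3/2) = -1581.61491 / 1099.59978 ≈ -1.4384

-1.4384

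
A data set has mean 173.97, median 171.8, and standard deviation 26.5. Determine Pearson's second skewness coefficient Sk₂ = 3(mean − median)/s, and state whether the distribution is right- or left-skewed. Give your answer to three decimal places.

0.246, right-skewed

Sk₂ = 3(173.97 − 171.8) / 26.5 = 3 × 2.1700 / 26.5
    = 6.5100 / 26.5 ≈ 0.246
Sk₂ > 0 ⇒ mean > median ⇒ right-skewed (positive skew).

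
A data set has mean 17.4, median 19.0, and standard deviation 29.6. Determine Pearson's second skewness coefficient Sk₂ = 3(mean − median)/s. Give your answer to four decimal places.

-0.1622

Sk₂ = 3(17.4 − 19.0) / 29.6 = 3 × -1.6000 / 29.6
    = -4.8000 / 29.6 ≈ -0.1622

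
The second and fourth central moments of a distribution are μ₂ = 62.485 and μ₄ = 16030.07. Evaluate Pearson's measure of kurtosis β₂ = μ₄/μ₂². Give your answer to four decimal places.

4.1057

μ₂² = 62.485² = 3904.37523
μ₄/μ₂² = 16030.07 / 3904.37523 = 4.10567
β₂ ≈ 4.1057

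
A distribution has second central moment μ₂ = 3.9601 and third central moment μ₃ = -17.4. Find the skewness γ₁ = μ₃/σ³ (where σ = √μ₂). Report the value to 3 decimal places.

σ = √μ₂ = √3.9601 = 1.99000
σ³ = μ₂^(3/2) = 7.88060
γ₁ = μ₃/σ³ = -17.4 / 7.88060 ≈ -2.208

-2.208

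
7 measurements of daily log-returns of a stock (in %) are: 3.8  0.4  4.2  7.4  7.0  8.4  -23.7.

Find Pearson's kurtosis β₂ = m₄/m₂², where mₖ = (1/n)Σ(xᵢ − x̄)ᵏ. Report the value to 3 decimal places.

x̄ = 1.0714
Σ(xᵢ − x̄)² = 760.2143 ⇒ m₂ = 108.60204
Σ(xᵢ − x̄)⁴ = 382409.4414 ⇒ m₄ = 54629.92020
m₂² = 11794.40327
β₂ = m₄/m₂² = 54629.92020 / 11794.40327 ≈ 4.632

4.632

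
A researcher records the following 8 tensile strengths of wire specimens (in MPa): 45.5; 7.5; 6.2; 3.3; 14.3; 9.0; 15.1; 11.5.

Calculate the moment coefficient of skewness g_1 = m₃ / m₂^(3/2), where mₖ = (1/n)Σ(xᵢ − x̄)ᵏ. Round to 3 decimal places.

x̄ = (45.5 + 7.5 + 6.2 + 3.3 + 14.3 + 9.0 + 15.1 + 11.5) / 8 = 14.0500
deviations (xᵢ − x̄): 31.4500, -6.5500, -7.8500, -10.7500, 0.2500, -5.0500, 1.0500, -2.5500
Σ(xᵢ − x̄)² = 1242.3600 ⇒ m₂ = 1242.3600/8 = 155.29500
Σ(xᵢ − x̄)³ = 28956.0330 ⇒ m₃ = 28956.0330/8 = 3619.50413
m₂^(3/2) = 155.29500^(1.5) = 1935.24614
g_1 = m₃ / m₂^(3/2) = 3619.50413 / 1935.24614 ≈ 1.870

1.870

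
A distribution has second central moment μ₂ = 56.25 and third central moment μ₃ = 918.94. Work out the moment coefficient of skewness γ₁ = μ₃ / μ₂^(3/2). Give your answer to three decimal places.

σ = √μ₂ = √56.25 = 7.50000
σ³ = μ₂^(3/2) = 421.87500
γ₁ = μ₃/σ³ = 918.94 / 421.87500 ≈ 2.178

2.178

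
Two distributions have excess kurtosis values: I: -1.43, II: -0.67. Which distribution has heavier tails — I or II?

II

Higher excess kurtosis ⇒ heavier tails relative to the normal distribution.
-1.43 vs -0.67: the larger is -0.67, so II has heavier tails.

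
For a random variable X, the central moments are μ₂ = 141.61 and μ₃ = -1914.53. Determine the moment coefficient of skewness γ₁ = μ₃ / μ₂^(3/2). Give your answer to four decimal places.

σ = √μ₂ = √141.61 = 11.90000
σ³ = μ₂^(3/2) = 1685.15900
γ₁ = μ₃/σ³ = -1914.53 / 1685.15900 ≈ -1.1361

-1.1361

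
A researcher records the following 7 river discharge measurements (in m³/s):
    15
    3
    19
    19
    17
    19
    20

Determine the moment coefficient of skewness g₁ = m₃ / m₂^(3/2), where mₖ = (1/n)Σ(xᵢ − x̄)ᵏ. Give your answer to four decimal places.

-1.7342

x̄ = (15 + 3 + 19 + 19 + 17 + 19 + 20) / 7 = 16.0000
deviations (xᵢ − x̄): -1.0000, -13.0000, 3.0000, 3.0000, 1.0000, 3.0000, 4.0000
Σ(xᵢ − x̄)² = 214.0000 ⇒ m₂ = 214.0000/7 = 30.57143
Σ(xᵢ − x̄)³ = -2052.0000 ⇒ m₃ = -2052.0000/7 = -293.14286
m₂^(3/2) = 30.57143^(1.5) = 169.03382
g₁ = m₃ / m₂^(3/2) = -293.14286 / 169.03382 ≈ -1.7342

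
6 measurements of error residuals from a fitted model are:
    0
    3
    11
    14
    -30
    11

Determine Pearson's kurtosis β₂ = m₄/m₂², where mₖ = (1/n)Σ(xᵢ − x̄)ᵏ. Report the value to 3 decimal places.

3.459

x̄ = 1.5000
Σ(xᵢ − x̄)² = 1333.5000 ⇒ m₂ = 222.25000
Σ(xᵢ − x̄)⁴ = 1025274.3750 ⇒ m₄ = 170879.06250
m₂² = 49395.06250
β₂ = m₄/m₂² = 170879.06250 / 49395.06250 ≈ 3.459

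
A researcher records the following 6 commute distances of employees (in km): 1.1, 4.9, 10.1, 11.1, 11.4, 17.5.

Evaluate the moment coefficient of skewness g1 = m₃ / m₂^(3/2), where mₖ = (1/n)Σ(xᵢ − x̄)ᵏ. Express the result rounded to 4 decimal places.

x̄ = (1.1 + 4.9 + 10.1 + 11.1 + 11.4 + 17.5) / 6 = 9.3500
deviations (xᵢ − x̄): -8.2500, -4.4500, 0.7500, 1.7500, 2.0500, 8.1500
Σ(xᵢ − x̄)² = 162.1150 ⇒ m₂ = 162.1150/6 = 27.01917
Σ(xᵢ − x̄)³ = -93.8970 ⇒ m₃ = -93.8970/6 = -15.64950
m₂^(3/2) = 27.01917^(1.5) = 140.44553
g1 = m₃ / m₂^(3/2) = -15.64950 / 140.44553 ≈ -0.1114

-0.1114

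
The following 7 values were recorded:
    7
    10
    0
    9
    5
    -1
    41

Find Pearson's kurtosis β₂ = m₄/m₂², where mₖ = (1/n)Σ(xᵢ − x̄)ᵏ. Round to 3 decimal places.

x̄ = 10.1429
Σ(xᵢ − x̄)² = 1216.8571 ⇒ m₂ = 173.83673
Σ(xᵢ − x̄)⁴ = 933414.0117 ⇒ m₄ = 133344.85881
m₂² = 30219.21033
β₂ = m₄/m₂² = 133344.85881 / 30219.21033 ≈ 4.413

4.413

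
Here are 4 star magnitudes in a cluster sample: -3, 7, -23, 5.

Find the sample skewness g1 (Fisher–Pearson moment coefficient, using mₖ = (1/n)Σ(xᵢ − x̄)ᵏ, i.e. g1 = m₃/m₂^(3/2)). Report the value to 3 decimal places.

x̄ = (-3 + 7 - 23 + 5) / 4 = -3.5000
deviations (xᵢ − x̄): 0.5000, 10.5000, -19.5000, 8.5000
Σ(xᵢ − x̄)² = 563.0000 ⇒ m₂ = 563.0000/4 = 140.75000
Σ(xᵢ − x̄)³ = -5643.0000 ⇒ m₃ = -5643.0000/4 = -1410.75000
m₂^(3/2) = 140.75000^(1.5) = 1669.83133
g1 = m₃ / m₂^(3/2) = -1410.75000 / 1669.83133 ≈ -0.845

-0.845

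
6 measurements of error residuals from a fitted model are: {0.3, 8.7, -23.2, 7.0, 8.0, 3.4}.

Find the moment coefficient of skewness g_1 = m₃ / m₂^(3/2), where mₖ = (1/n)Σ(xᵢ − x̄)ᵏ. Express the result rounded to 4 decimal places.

x̄ = (0.3 + 8.7 - 23.2 + 7.0 + 8.0 + 3.4) / 6 = 0.7000
deviations (xᵢ − x̄): -0.4000, 8.0000, -23.9000, 6.3000, 7.3000, 2.7000
Σ(xᵢ − x̄)² = 735.6400 ⇒ m₂ = 735.6400/6 = 122.60667
Σ(xᵢ − x̄)³ = -12481.2360 ⇒ m₃ = -12481.2360/6 = -2080.20600
m₂^(3/2) = 122.60667^(1.5) = 1357.59781
g_1 = m₃ / m₂^(3/2) = -2080.20600 / 1357.59781 ≈ -1.5323

-1.5323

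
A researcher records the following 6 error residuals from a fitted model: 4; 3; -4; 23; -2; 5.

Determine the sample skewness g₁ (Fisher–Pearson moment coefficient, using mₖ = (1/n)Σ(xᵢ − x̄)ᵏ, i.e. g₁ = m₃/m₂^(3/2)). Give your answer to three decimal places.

x̄ = (4 + 3 - 4 + 23 - 2 + 5) / 6 = 4.8333
deviations (xᵢ − x̄): -0.8333, -1.8333, -8.8333, 18.1667, -6.8333, 0.1667
Σ(xᵢ − x̄)² = 458.8333 ⇒ m₂ = 458.8333/6 = 76.47222
Σ(xᵢ − x̄)³ = 4980.4444 ⇒ m₃ = 4980.4444/6 = 830.07407
m₂^(3/2) = 76.47222^(1.5) = 668.73733
g₁ = m₃ / m₂^(3/2) = 830.07407 / 668.73733 ≈ 1.241

1.241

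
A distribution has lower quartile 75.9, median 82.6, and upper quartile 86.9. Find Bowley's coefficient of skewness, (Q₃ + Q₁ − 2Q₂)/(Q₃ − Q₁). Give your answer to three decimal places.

-0.218

numerator: Q₃ + Q₁ − 2Q₂ = 86.9 + 75.9 − 2×82.6 = -2.4000
denominator: Q₃ − Q₁ = 86.9 − 75.9 = 11.0000
Bowley skewness = -2.4000 / 11.0000 ≈ -0.218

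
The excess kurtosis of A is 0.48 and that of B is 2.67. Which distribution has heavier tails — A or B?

Higher excess kurtosis ⇒ heavier tails relative to the normal distribution.
0.48 vs 2.67: the larger is 2.67, so B has heavier tails.

B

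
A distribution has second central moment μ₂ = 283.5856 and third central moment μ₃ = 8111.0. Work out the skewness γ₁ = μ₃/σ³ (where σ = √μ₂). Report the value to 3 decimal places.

σ = √μ₂ = √283.5856 = 16.84000
σ³ = μ₂^(3/2) = 4775.58150
γ₁ = μ₃/σ³ = 8111.0 / 4775.58150 ≈ 1.698

1.698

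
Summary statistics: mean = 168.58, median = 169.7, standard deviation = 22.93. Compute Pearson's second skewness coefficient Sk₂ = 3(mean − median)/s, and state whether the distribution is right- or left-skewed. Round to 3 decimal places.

-0.147, left-skewed

Sk₂ = 3(168.58 − 169.7) / 22.93 = 3 × -1.1200 / 22.93
    = -3.3600 / 22.93 ≈ -0.147
Sk₂ < 0 ⇒ mean < median ⇒ left-skewed (negative skew).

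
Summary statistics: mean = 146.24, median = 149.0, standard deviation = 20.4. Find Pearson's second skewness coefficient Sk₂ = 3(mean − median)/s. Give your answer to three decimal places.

-0.406

Sk₂ = 3(146.24 − 149.0) / 20.4 = 3 × -2.7600 / 20.4
    = -8.2800 / 20.4 ≈ -0.406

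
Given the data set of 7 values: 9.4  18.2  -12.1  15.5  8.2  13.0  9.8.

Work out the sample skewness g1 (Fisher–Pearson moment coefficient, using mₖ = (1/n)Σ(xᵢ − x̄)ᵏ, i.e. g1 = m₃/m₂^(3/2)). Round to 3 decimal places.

-1.484

x̄ = (9.4 + 18.2 - 12.1 + 15.5 + 8.2 + 13.0 + 9.8) / 7 = 8.8571
deviations (xᵢ − x̄): 0.5429, 9.3429, -20.9571, 6.6429, -0.6571, 4.1429, 0.9429
Σ(xᵢ − x̄)² = 589.3971 ⇒ m₂ = 589.3971/7 = 84.19959
Σ(xᵢ − x̄)³ = -8023.9348 ⇒ m₃ = -8023.9348/7 = -1146.27640
m₂^(3/2) = 84.19959^(1.5) = 772.61828
g1 = m₃ / m₂^(3/2) = -1146.27640 / 772.61828 ≈ -1.484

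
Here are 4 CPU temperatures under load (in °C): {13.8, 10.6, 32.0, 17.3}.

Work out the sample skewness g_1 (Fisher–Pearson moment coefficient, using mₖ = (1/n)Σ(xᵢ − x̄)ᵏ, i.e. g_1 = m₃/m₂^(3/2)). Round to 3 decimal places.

x̄ = (13.8 + 10.6 + 32.0 + 17.3) / 4 = 18.4250
deviations (xᵢ − x̄): -4.6250, -7.8250, 13.5750, -1.1250
Σ(xᵢ − x̄)² = 268.1675 ⇒ m₂ = 268.1675/4 = 67.04188
Σ(xᵢ − x̄)³ = 1922.1244 ⇒ m₃ = 1922.1244/4 = 480.53109
m₂^(3/2) = 67.04188^(1.5) = 548.93286
g_1 = m₃ / m₂^(3/2) = 480.53109 / 548.93286 ≈ 0.875

0.875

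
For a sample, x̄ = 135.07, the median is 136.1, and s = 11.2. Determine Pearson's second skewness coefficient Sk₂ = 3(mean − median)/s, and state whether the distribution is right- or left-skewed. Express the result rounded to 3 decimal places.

Sk₂ = 3(135.07 − 136.1) / 11.2 = 3 × -1.0300 / 11.2
    = -3.0900 / 11.2 ≈ -0.276
Sk₂ < 0 ⇒ mean < median ⇒ left-skewed (negative skew).

-0.276, left-skewed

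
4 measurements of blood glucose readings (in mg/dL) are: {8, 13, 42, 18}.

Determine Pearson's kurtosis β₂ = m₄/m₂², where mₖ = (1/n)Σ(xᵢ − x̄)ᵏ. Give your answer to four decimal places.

x̄ = 20.2500
Σ(xᵢ − x̄)² = 680.7500 ⇒ m₂ = 170.18750
Σ(xᵢ − x̄)⁴ = 249095.3281 ⇒ m₄ = 62273.83203
m₂² = 28963.78516
β₂ = m₄/m₂² = 62273.83203 / 28963.78516 ≈ 2.1501

2.1501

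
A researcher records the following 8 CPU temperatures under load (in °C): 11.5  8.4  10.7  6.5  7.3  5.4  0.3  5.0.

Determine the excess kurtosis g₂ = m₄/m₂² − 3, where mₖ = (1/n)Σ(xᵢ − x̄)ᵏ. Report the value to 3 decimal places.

-0.320

x̄ = 6.8875
Σ(xᵢ − x̄)² = 87.5888 ⇒ m₂ = 10.94859
Σ(xᵢ − x̄)⁴ = 2569.9159 ⇒ m₄ = 321.23948
m₂² = 119.87171
g₂ = m₄/m₂² − 3 = 2.67986 − 3 ≈ -0.320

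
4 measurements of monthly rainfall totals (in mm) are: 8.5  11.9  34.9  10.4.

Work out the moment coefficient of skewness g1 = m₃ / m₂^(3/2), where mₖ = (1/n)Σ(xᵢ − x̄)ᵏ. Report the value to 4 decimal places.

x̄ = (8.5 + 11.9 + 34.9 + 10.4) / 4 = 16.4250
deviations (xᵢ − x̄): -7.9250, -4.5250, 18.4750, -6.0250
Σ(xᵢ − x̄)² = 460.9075 ⇒ m₂ = 460.9075/4 = 115.22688
Σ(xᵢ − x̄)³ = 5496.8929 ⇒ m₃ = 5496.8929/4 = 1374.22322
m₂^(3/2) = 115.22688^(1.5) = 1236.88885
g1 = m₃ / m₂^(3/2) = 1374.22322 / 1236.88885 ≈ 1.1110

1.1110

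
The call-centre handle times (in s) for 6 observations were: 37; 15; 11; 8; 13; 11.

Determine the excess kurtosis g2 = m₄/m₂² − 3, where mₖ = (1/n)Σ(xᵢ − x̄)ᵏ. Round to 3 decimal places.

0.868

x̄ = 15.8333
Σ(xᵢ − x̄)² = 564.8333 ⇒ m₂ = 94.13889
Σ(xᵢ − x̄)⁴ = 205650.4861 ⇒ m₄ = 34275.08102
m₂² = 8862.13040
g2 = m₄/m₂² − 3 = 3.86759 − 3 ≈ 0.868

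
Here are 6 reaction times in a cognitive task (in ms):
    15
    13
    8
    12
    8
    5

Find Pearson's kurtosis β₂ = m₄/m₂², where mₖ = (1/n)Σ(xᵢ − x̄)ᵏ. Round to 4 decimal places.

x̄ = 10.1667
Σ(xᵢ − x̄)² = 70.8333 ⇒ m₂ = 11.80556
Σ(xᵢ − x̄)⁴ = 1378.1528 ⇒ m₄ = 229.69213
m₂² = 139.37114
β₂ = m₄/m₂² = 229.69213 / 139.37114 ≈ 1.6481

1.6481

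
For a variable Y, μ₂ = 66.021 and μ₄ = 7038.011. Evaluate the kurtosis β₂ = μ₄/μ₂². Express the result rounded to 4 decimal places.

1.6147

μ₂² = 66.021² = 4358.77244
μ₄/μ₂² = 7038.011 / 4358.77244 = 1.61468
β₂ ≈ 1.6147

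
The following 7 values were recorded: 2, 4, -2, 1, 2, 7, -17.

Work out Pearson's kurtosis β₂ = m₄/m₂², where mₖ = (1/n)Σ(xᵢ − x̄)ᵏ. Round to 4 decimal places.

x̄ = -0.4286
Σ(xᵢ − x̄)² = 365.7143 ⇒ m₂ = 52.24490
Σ(xᵢ − x̄)⁴ = 78921.5977 ⇒ m₄ = 11274.51395
m₂² = 2729.52936
β₂ = m₄/m₂² = 11274.51395 / 2729.52936 ≈ 4.1306

4.1306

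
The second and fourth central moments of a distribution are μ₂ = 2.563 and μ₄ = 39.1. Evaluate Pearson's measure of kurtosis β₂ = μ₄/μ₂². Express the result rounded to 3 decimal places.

μ₂² = 2.563² = 6.56897
μ₄/μ₂² = 39.1 / 6.56897 = 5.95223
β₂ ≈ 5.952

5.952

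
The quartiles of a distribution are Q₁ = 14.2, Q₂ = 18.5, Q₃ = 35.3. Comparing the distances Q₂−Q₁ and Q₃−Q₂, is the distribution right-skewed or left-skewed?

Q₂ − Q₁ = 4.3;  Q₃ − Q₂ = 16.8
Q₃ − Q₂ > Q₂ − Q₁ ⇒ the upper half is more spread out ⇒ right-skewed.

right-skewed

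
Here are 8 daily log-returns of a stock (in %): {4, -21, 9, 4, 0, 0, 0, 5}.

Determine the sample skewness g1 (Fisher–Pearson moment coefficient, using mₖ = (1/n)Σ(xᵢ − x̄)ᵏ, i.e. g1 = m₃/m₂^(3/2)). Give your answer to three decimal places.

-1.725

x̄ = (4 - 21 + 9 + 4 + 0 + 0 + 0 + 5) / 8 = 0.1250
deviations (xᵢ − x̄): 3.8750, -21.1250, 8.8750, 3.8750, -0.1250, -0.1250, -0.1250, 4.8750
Σ(xᵢ − x̄)² = 578.8750 ⇒ m₂ = 578.8750/8 = 72.35938
Σ(xᵢ − x̄)³ = -8496.0938 ⇒ m₃ = -8496.0938/8 = -1062.01172
m₂^(3/2) = 72.35938^(1.5) = 615.52006
g1 = m₃ / m₂^(3/2) = -1062.01172 / 615.52006 ≈ -1.725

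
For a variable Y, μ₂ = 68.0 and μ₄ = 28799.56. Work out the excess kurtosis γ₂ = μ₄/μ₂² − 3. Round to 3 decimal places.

3.228

μ₂² = 68.0² = 4624.00000
μ₄/μ₂² = 28799.56 / 4624.00000 = 6.22828
γ₂ = 6.22828 − 3 ≈ 3.228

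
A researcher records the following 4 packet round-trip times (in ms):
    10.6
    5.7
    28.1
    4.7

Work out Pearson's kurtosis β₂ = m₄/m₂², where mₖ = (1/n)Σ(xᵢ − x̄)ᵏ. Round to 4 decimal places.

x̄ = 12.2750
Σ(xᵢ − x̄)² = 353.8475 ⇒ m₂ = 88.46188
Σ(xᵢ − x̄)⁴ = 67884.7925 ⇒ m₄ = 16971.19813
m₂² = 7825.50333
β₂ = m₄/m₂² = 16971.19813 / 7825.50333 ≈ 2.1687

2.1687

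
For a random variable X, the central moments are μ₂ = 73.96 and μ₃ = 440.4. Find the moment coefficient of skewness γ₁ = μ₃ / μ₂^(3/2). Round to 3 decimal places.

0.692

σ = √μ₂ = √73.96 = 8.60000
σ³ = μ₂^(3/2) = 636.05600
γ₁ = μ₃/σ³ = 440.4 / 636.05600 ≈ 0.692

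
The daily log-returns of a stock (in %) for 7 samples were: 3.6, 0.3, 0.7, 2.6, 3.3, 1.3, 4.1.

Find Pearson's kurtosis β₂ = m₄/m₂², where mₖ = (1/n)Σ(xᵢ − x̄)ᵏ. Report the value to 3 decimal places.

x̄ = 2.2714
Σ(xᵢ − x̄)² = 13.5743 ⇒ m₂ = 1.93918
Σ(xᵢ − x̄)⁴ = 37.5202 ⇒ m₄ = 5.36003
m₂² = 3.76043
β₂ = m₄/m₂² = 5.36003 / 3.76043 ≈ 1.425

1.425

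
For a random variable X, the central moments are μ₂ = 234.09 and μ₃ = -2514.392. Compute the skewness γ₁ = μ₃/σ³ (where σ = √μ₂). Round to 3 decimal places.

σ = √μ₂ = √234.09 = 15.30000
σ³ = μ₂^(3/2) = 3581.57700
γ₁ = μ₃/σ³ = -2514.392 / 3581.57700 ≈ -0.702

-0.702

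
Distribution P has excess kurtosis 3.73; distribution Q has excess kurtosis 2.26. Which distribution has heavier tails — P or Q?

P

Higher excess kurtosis ⇒ heavier tails relative to the normal distribution.
3.73 vs 2.26: the larger is 3.73, so P has heavier tails.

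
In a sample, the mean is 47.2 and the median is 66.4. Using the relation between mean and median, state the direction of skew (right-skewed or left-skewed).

left-skewed

mean − median = 47.2 − 66.4 = -19.2
mean < median ⇒ the longer tail is on the left ⇒ left-skewed (negatively skewed).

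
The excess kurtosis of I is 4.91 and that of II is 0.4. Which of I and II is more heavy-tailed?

Higher excess kurtosis ⇒ heavier tails relative to the normal distribution.
4.91 vs 0.4: the larger is 4.91, so I has heavier tails.

I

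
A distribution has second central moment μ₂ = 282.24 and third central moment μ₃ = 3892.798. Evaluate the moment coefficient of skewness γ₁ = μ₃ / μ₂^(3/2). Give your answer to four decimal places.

σ = √μ₂ = √282.24 = 16.80000
σ³ = μ₂^(3/2) = 4741.63200
γ₁ = μ₃/σ³ = 3892.798 / 4741.63200 ≈ 0.8210

0.8210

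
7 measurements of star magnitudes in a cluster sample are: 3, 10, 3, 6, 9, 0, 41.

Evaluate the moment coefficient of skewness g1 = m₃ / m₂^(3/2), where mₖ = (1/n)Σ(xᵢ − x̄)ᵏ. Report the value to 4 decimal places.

1.7748

x̄ = (3 + 10 + 3 + 6 + 9 + 0 + 41) / 7 = 10.2857
deviations (xᵢ − x̄): -7.2857, -0.2857, -7.2857, -4.2857, -1.2857, -10.2857, 30.7143
Σ(xᵢ − x̄)² = 1175.4286 ⇒ m₂ = 1175.4286/7 = 167.91837
Σ(xᵢ − x̄)³ = 27032.3265 ⇒ m₃ = 27032.3265/7 = 3861.76093
m₂^(3/2) = 167.91837^(1.5) = 2175.94195
g1 = m₃ / m₂^(3/2) = 3861.76093 / 2175.94195 ≈ 1.7748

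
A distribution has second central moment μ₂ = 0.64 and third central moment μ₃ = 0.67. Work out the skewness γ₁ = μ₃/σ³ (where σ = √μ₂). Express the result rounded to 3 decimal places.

σ = √μ₂ = √0.64 = 0.80000
σ³ = μ₂^(3/2) = 0.51200
γ₁ = μ₃/σ³ = 0.67 / 0.51200 ≈ 1.309

1.309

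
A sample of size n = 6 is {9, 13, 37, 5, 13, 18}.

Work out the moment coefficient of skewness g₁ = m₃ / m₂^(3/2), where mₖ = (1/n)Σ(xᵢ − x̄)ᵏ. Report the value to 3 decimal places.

1.209

x̄ = (9 + 13 + 37 + 5 + 13 + 18) / 6 = 15.8333
deviations (xᵢ − x̄): -6.8333, -2.8333, 21.1667, -10.8333, -2.8333, 2.1667
Σ(xᵢ − x̄)² = 632.8333 ⇒ m₂ = 632.8333/6 = 105.47222
Σ(xᵢ − x̄)³ = 7857.4444 ⇒ m₃ = 7857.4444/6 = 1309.57407
m₂^(3/2) = 105.47222^(1.5) = 1083.19624
g₁ = m₃ / m₂^(3/2) = 1309.57407 / 1083.19624 ≈ 1.209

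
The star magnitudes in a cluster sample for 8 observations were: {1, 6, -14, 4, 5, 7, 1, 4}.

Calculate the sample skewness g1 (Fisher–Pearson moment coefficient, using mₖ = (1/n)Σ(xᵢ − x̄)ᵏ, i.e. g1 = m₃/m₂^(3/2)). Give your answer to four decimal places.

x̄ = (1 + 6 - 14 + 4 + 5 + 7 + 1 + 4) / 8 = 1.7500
deviations (xᵢ − x̄): -0.7500, 4.2500, -15.7500, 2.2500, 3.2500, 5.2500, -0.7500, 2.2500
Σ(xᵢ − x̄)² = 315.5000 ⇒ m₂ = 315.5000/8 = 39.43750
Σ(xᵢ − x̄)³ = -3629.2500 ⇒ m₃ = -3629.2500/8 = -453.65625
m₂^(3/2) = 39.43750^(1.5) = 247.66467
g1 = m₃ / m₂^(3/2) = -453.65625 / 247.66467 ≈ -1.8317

-1.8317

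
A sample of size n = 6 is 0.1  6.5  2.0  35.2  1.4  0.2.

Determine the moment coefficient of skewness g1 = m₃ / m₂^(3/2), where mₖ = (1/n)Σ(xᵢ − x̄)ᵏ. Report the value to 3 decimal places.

1.679

x̄ = (0.1 + 6.5 + 2.0 + 35.2 + 1.4 + 0.2) / 6 = 7.5667
deviations (xᵢ − x̄): -7.4667, -1.0667, -5.5667, 27.6333, -6.1667, -7.3667
Σ(xᵢ − x̄)² = 943.7733 ⇒ m₂ = 943.7733/6 = 157.29556
Σ(xᵢ − x̄)³ = 19876.5796 ⇒ m₃ = 19876.5796/6 = 3312.76326
m₂^(3/2) = 157.29556^(1.5) = 1972.76193
g1 = m₃ / m₂^(3/2) = 3312.76326 / 1972.76193 ≈ 1.679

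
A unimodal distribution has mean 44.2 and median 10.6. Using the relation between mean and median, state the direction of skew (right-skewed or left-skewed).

mean − median = 44.2 − 10.6 = 33.6
mean > median ⇒ the longer tail is on the right ⇒ right-skewed (positively skewed).

right-skewed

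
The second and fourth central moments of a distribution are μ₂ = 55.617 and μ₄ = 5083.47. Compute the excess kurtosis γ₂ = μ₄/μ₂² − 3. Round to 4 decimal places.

μ₂² = 55.617² = 3093.25069
μ₄/μ₂² = 5083.47 / 3093.25069 = 1.64341
γ₂ = 1.64341 − 3 ≈ -1.3566

-1.3566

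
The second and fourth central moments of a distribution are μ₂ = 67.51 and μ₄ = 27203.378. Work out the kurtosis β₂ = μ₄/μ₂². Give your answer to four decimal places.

5.9688

μ₂² = 67.51² = 4557.60010
μ₄/μ₂² = 27203.378 / 4557.60010 = 5.96879
β₂ ≈ 5.9688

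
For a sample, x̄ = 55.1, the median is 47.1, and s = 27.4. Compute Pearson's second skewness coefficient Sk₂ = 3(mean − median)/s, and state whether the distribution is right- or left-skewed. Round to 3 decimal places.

Sk₂ = 3(55.1 − 47.1) / 27.4 = 3 × 8.0000 / 27.4
    = 24.0000 / 27.4 ≈ 0.876
Sk₂ > 0 ⇒ mean > median ⇒ right-skewed (positive skew).

0.876, right-skewed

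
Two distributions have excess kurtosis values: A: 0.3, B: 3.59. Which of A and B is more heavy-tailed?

B

Higher excess kurtosis ⇒ heavier tails relative to the normal distribution.
0.3 vs 3.59: the larger is 3.59, so B has heavier tails.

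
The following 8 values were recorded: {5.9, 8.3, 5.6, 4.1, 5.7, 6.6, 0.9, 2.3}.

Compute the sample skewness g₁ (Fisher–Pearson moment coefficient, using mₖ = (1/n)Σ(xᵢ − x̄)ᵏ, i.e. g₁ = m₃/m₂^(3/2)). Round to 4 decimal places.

-0.4366

x̄ = (5.9 + 8.3 + 5.6 + 4.1 + 5.7 + 6.6 + 0.9 + 2.3) / 8 = 4.9250
deviations (xᵢ − x̄): 0.9750, 3.3750, 0.6750, -0.8250, 0.7750, 1.6750, -4.0250, -2.6250
Σ(xᵢ − x̄)² = 39.9750 ⇒ m₂ = 39.9750/8 = 4.99688
Σ(xᵢ − x̄)³ = -39.0142 ⇒ m₃ = -39.0142/8 = -4.87678
m₂^(3/2) = 4.99688^(1.5) = 11.16986
g₁ = m₃ / m₂^(3/2) = -4.87678 / 11.16986 ≈ -0.4366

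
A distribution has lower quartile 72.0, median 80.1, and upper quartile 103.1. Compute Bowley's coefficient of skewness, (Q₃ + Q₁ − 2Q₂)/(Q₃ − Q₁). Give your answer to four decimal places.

0.4791

numerator: Q₃ + Q₁ − 2Q₂ = 103.1 + 72.0 − 2×80.1 = 14.9000
denominator: Q₃ − Q₁ = 103.1 − 72.0 = 31.1000
Bowley skewness = 14.9000 / 31.1000 ≈ 0.4791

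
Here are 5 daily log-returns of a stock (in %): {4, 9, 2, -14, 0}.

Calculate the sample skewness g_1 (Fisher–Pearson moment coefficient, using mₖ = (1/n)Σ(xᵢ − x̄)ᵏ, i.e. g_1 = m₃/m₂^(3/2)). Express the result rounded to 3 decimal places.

-0.928

x̄ = (4 + 9 + 2 - 14 + 0) / 5 = 0.2000
deviations (xᵢ − x̄): 3.8000, 8.8000, 1.8000, -14.2000, -0.2000
Σ(xᵢ − x̄)² = 296.8000 ⇒ m₂ = 296.8000/5 = 59.36000
Σ(xᵢ − x̄)³ = -2121.1200 ⇒ m₃ = -2121.1200/5 = -424.22400
m₂^(3/2) = 59.36000^(1.5) = 457.34174
g_1 = m₃ / m₂^(3/2) = -424.22400 / 457.34174 ≈ -0.928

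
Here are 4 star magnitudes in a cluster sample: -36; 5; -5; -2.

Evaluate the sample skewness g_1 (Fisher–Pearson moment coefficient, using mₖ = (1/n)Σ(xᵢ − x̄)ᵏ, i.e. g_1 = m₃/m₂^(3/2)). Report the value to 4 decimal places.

x̄ = (-36 + 5 - 5 - 2) / 4 = -9.5000
deviations (xᵢ − x̄): -26.5000, 14.5000, 4.5000, 7.5000
Σ(xᵢ − x̄)² = 989.0000 ⇒ m₂ = 989.0000/4 = 247.25000
Σ(xᵢ − x̄)³ = -15048.0000 ⇒ m₃ = -15048.0000/4 = -3762.00000
m₂^(3/2) = 247.25000^(1.5) = 3887.80479
g_1 = m₃ / m₂^(3/2) = -3762.00000 / 3887.80479 ≈ -0.9676

-0.9676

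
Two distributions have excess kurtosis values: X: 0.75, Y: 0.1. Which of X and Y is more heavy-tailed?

X

Higher excess kurtosis ⇒ heavier tails relative to the normal distribution.
0.75 vs 0.1: the larger is 0.75, so X has heavier tails.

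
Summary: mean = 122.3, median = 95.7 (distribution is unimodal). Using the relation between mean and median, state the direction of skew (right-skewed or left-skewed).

mean − median = 122.3 − 95.7 = 26.6
mean > median ⇒ the longer tail is on the right ⇒ right-skewed (positively skewed).

right-skewed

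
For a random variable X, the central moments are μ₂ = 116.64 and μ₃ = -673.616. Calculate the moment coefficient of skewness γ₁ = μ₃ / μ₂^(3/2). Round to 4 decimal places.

-0.5347

σ = √μ₂ = √116.64 = 10.80000
σ³ = μ₂^(3/2) = 1259.71200
γ₁ = μ₃/σ³ = -673.616 / 1259.71200 ≈ -0.5347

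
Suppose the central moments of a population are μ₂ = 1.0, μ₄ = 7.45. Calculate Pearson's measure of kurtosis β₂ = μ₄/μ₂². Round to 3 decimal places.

7.450

μ₂² = 1.0² = 1.00000
μ₄/μ₂² = 7.45 / 1.00000 = 7.45000
β₂ ≈ 7.450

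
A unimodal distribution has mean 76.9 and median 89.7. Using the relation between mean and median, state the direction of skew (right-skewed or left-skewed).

mean − median = 76.9 − 89.7 = -12.8
mean < median ⇒ the longer tail is on the left ⇒ left-skewed (negatively skewed).

left-skewed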